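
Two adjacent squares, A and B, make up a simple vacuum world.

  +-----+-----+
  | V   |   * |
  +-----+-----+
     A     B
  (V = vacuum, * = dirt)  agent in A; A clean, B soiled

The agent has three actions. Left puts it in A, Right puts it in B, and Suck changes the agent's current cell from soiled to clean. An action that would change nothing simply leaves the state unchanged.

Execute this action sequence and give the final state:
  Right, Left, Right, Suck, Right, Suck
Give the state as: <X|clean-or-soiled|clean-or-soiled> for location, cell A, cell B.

step 1/6 (Right): <B|clean|soiled>
step 2/6 (Left): <A|clean|soiled>
step 3/6 (Right): <B|clean|soiled>
step 4/6 (Suck): <B|clean|clean>
step 5/6 (Right): <B|clean|clean>
step 6/6 (Suck): <B|clean|clean>

<B|clean|clean>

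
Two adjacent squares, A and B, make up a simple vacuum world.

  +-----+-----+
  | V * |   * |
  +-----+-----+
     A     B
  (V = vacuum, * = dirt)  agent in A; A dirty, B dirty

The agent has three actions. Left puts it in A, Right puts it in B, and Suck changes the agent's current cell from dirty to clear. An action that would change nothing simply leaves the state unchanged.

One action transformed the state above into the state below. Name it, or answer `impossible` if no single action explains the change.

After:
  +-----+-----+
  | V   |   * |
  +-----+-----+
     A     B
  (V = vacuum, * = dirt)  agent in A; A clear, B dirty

Suck

try  Left: loc=A A=dirty B=dirty
try Right: loc=B A=dirty B=dirty
try  Suck: loc=A A=clear B=dirty  ← match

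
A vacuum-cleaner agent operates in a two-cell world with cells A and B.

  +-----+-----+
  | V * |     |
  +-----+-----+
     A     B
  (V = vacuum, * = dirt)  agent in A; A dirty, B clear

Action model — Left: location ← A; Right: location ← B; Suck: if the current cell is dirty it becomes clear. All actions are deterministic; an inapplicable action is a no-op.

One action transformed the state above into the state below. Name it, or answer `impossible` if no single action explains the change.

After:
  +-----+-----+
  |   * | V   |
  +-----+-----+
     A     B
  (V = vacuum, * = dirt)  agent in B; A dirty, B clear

Right

try  Left: <A|dirty|clear>
try Right: <B|dirty|clear>  ← match
try  Suck: <A|clear|clear>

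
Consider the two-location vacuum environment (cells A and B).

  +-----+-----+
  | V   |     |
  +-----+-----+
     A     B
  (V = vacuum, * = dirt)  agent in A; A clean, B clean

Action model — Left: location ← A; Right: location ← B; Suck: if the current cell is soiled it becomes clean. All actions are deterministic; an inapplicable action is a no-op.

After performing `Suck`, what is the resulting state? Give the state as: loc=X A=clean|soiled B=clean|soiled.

loc=A A=clean B=clean

start: loc=A A=clean B=clean
1) do Suck; now loc=A A=clean B=clean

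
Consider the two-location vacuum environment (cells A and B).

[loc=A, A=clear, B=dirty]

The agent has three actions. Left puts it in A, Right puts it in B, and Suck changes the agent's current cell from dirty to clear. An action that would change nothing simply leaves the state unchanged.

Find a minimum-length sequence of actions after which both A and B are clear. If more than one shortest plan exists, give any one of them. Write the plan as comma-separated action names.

Right (#1): in B — A clear, B dirty
Suck (#2): in B — A clear, B clear
min 2: go B then Suck

Right, Suck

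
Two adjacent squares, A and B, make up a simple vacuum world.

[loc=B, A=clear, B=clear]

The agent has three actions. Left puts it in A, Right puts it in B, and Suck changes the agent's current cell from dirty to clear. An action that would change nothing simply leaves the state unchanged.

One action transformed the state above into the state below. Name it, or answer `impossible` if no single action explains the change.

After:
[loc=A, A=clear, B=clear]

Left

try  Left: (A; A:clear, B:clear)  ← match
try Right: (B; A:clear, B:clear)
try  Suck: (B; A:clear, B:clear)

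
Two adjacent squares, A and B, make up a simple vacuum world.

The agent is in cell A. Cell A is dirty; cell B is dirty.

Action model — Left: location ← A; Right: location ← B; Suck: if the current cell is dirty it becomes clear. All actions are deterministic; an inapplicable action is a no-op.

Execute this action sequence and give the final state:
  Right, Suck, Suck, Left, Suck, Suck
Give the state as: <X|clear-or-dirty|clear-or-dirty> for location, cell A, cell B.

Right (#1): <B|dirty|dirty>
Suck (#2): <B|dirty|clear>
Suck (#3): <B|dirty|clear>
Left (#4): <A|dirty|clear>
Suck (#5): <A|clear|clear>
Suck (#6): <A|clear|clear>

<A|clear|clear>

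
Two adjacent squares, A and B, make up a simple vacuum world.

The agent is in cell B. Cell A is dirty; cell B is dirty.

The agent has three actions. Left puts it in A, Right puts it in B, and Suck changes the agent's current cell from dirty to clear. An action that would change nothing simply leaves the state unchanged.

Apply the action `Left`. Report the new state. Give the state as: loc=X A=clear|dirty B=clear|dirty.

start: loc=B A=dirty B=dirty
Left (#1): loc=A A=dirty B=dirty

loc=A A=dirty B=dirty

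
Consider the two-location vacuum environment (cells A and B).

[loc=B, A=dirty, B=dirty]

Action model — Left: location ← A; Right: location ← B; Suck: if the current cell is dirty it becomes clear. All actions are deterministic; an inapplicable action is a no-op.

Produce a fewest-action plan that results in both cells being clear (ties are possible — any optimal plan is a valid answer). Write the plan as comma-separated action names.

1. Suck → in B — A dirty, B clear
2. Left → in A — A dirty, B clear
3. Suck → in A — A clear, B clear
min 3: Suck B + move + Suck A

Suck, Left, Suck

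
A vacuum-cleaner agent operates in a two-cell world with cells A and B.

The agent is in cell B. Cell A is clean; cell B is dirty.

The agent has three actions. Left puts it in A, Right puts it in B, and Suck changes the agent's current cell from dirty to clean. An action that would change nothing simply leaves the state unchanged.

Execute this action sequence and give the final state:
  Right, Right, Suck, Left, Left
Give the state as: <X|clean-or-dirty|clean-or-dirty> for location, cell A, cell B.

<A|clean|clean>

t=1 Right ⇒ <B|clean|dirty>
t=2 Right ⇒ <B|clean|dirty>
t=3 Suck ⇒ <B|clean|clean>
t=4 Left ⇒ <A|clean|clean>
t=5 Left ⇒ <A|clean|clean>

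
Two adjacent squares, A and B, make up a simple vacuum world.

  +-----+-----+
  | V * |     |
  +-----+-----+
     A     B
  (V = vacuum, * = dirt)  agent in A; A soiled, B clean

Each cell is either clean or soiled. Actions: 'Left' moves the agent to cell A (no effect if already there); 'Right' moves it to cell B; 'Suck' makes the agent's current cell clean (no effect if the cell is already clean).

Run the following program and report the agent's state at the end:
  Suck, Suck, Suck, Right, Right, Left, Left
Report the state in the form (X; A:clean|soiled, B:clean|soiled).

step 1/7 (Suck): (A; A:clean, B:clean)
step 2/7 (Suck): (A; A:clean, B:clean)
step 3/7 (Suck): (A; A:clean, B:clean)
step 4/7 (Right): (B; A:clean, B:clean)
step 5/7 (Right): (B; A:clean, B:clean)
step 6/7 (Left): (A; A:clean, B:clean)
step 7/7 (Left): (A; A:clean, B:clean)

(A; A:clean, B:clean)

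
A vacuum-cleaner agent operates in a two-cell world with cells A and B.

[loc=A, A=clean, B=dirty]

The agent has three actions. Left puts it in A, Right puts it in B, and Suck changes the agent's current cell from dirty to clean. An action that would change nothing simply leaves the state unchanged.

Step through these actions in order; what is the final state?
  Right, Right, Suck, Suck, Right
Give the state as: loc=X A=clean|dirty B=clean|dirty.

loc=B A=clean B=clean

step 1/5 (Right): loc=B A=clean B=dirty
step 2/5 (Right): loc=B A=clean B=dirty
step 3/5 (Suck): loc=B A=clean B=clean
step 4/5 (Suck): loc=B A=clean B=clean
step 5/5 (Right): loc=B A=clean B=clean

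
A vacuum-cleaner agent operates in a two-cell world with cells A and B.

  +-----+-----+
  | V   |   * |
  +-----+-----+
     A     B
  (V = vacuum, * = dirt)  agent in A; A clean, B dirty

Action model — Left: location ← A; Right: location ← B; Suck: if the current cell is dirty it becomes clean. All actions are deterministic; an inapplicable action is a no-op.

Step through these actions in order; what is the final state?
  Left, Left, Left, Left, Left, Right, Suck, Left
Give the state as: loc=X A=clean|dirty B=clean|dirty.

[1] after Left: loc=A A=clean B=dirty
[2] after Left: loc=A A=clean B=dirty
[3] after Left: loc=A A=clean B=dirty
[4] after Left: loc=A A=clean B=dirty
[5] after Left: loc=A A=clean B=dirty
[6] after Right: loc=B A=clean B=dirty
[7] after Suck: loc=B A=clean B=clean
[8] after Left: loc=A A=clean B=clean

loc=A A=clean B=clean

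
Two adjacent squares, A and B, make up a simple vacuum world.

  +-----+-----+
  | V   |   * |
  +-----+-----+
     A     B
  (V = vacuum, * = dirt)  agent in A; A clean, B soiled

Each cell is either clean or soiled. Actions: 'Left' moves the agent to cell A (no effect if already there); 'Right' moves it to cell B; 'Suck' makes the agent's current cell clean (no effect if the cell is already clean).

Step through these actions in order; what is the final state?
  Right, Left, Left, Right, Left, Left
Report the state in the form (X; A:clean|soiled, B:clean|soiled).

(A; A:clean, B:soiled)

step 1/6 (Right): (B; A:clean, B:soiled)
step 2/6 (Left): (A; A:clean, B:soiled)
step 3/6 (Left): (A; A:clean, B:soiled)
step 4/6 (Right): (B; A:clean, B:soiled)
step 5/6 (Left): (A; A:clean, B:soiled)
step 6/6 (Left): (A; A:clean, B:soiled)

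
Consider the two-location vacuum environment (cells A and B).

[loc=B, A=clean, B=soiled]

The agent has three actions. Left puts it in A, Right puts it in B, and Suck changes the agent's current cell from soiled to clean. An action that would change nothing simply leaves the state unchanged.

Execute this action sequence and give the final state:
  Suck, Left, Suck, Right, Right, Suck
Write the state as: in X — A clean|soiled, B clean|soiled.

[1] after Suck: in B — A clean, B clean
[2] after Left: in A — A clean, B clean
[3] after Suck: in A — A clean, B clean
[4] after Right: in B — A clean, B clean
[5] after Right: in B — A clean, B clean
[6] after Suck: in B — A clean, B clean

in B — A clean, B clean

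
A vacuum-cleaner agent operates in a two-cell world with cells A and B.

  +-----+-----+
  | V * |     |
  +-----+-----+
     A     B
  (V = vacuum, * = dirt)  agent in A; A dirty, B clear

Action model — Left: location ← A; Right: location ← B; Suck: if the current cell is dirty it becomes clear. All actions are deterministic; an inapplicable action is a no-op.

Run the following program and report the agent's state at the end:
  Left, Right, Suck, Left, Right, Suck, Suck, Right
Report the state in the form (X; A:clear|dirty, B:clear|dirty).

Left (#1): (A; A:dirty, B:clear)
Right (#2): (B; A:dirty, B:clear)
Suck (#3): (B; A:dirty, B:clear)
Left (#4): (A; A:dirty, B:clear)
Right (#5): (B; A:dirty, B:clear)
Suck (#6): (B; A:dirty, B:clear)
Suck (#7): (B; A:dirty, B:clear)
Right (#8): (B; A:dirty, B:clear)

(B; A:dirty, B:clear)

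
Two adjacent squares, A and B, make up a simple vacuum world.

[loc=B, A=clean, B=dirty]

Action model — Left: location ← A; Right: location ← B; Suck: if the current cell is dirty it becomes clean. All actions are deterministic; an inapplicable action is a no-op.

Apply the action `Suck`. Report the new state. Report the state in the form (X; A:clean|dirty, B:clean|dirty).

(B; A:clean, B:clean)

start: (B; A:clean, B:dirty)
1) do Suck; now (B; A:clean, B:clean)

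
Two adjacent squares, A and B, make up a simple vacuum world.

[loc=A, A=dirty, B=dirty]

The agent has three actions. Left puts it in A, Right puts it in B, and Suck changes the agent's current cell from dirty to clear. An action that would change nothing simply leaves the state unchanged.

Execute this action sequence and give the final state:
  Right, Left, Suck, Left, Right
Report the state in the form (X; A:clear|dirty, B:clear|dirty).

1) do Right; now (B; A:dirty, B:dirty)
2) do Left; now (A; A:dirty, B:dirty)
3) do Suck; now (A; A:clear, B:dirty)
4) do Left; now (A; A:clear, B:dirty)
5) do Right; now (B; A:clear, B:dirty)

(B; A:clear, B:dirty)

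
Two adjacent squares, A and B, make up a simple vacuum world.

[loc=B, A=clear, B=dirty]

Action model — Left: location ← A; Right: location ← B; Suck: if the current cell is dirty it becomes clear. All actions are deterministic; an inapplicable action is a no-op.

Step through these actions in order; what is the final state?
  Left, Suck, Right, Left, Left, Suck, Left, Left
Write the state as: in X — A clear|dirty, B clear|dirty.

step 1/8 (Left): in A — A clear, B dirty
step 2/8 (Suck): in A — A clear, B dirty
step 3/8 (Right): in B — A clear, B dirty
step 4/8 (Left): in A — A clear, B dirty
step 5/8 (Left): in A — A clear, B dirty
step 6/8 (Suck): in A — A clear, B dirty
step 7/8 (Left): in A — A clear, B dirty
step 8/8 (Left): in A — A clear, B dirty

in A — A clear, B dirty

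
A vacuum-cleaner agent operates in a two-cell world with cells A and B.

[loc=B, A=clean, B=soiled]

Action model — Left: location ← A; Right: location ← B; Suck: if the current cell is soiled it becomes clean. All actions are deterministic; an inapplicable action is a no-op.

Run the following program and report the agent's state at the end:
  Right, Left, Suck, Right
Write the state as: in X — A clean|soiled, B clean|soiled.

in B — A clean, B soiled

t=1 Right ⇒ in B — A clean, B soiled
t=2 Left ⇒ in A — A clean, B soiled
t=3 Suck ⇒ in A — A clean, B soiled
t=4 Right ⇒ in B — A clean, B soiled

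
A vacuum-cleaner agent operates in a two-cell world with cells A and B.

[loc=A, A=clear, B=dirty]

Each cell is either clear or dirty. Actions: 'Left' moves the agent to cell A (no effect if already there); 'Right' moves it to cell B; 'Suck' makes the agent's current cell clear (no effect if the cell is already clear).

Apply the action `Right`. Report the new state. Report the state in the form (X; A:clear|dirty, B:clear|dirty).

(B; A:clear, B:dirty)

start: (A; A:clear, B:dirty)
[1] after Right: (B; A:clear, B:dirty)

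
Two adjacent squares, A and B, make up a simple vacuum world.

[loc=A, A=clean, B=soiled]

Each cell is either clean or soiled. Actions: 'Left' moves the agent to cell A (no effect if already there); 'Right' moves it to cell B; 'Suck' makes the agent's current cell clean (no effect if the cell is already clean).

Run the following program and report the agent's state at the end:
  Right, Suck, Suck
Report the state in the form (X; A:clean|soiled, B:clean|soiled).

Right (#1): (B; A:clean, B:soiled)
Suck (#2): (B; A:clean, B:clean)
Suck (#3): (B; A:clean, B:clean)

(B; A:clean, B:clean)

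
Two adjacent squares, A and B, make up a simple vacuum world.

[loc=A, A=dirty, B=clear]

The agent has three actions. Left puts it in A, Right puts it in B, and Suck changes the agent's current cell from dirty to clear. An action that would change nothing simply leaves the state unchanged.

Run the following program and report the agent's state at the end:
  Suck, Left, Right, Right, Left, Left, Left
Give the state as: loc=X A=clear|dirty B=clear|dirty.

loc=A A=clear B=clear

t=1 Suck ⇒ loc=A A=clear B=clear
t=2 Left ⇒ loc=A A=clear B=clear
t=3 Right ⇒ loc=B A=clear B=clear
t=4 Right ⇒ loc=B A=clear B=clear
t=5 Left ⇒ loc=A A=clear B=clear
t=6 Left ⇒ loc=A A=clear B=clear
t=7 Left ⇒ loc=A A=clear B=clear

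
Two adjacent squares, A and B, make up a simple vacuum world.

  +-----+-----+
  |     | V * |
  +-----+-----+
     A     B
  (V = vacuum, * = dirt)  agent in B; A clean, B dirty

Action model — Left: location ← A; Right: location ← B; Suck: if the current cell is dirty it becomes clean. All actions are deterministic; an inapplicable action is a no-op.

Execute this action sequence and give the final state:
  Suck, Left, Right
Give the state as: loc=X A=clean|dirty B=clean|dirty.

[1] after Suck: loc=B A=clean B=clean
[2] after Left: loc=A A=clean B=clean
[3] after Right: loc=B A=clean B=clean

loc=B A=clean B=clean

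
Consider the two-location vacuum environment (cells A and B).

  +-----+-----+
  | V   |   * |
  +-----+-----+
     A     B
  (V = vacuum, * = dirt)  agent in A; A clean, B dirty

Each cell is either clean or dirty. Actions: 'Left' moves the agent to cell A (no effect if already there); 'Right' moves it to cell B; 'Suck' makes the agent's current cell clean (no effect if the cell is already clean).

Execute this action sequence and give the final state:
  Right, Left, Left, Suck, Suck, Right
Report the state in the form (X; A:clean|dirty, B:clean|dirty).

t=1 Right ⇒ (B; A:clean, B:dirty)
t=2 Left ⇒ (A; A:clean, B:dirty)
t=3 Left ⇒ (A; A:clean, B:dirty)
t=4 Suck ⇒ (A; A:clean, B:dirty)
t=5 Suck ⇒ (A; A:clean, B:dirty)
t=6 Right ⇒ (B; A:clean, B:dirty)

(B; A:clean, B:dirty)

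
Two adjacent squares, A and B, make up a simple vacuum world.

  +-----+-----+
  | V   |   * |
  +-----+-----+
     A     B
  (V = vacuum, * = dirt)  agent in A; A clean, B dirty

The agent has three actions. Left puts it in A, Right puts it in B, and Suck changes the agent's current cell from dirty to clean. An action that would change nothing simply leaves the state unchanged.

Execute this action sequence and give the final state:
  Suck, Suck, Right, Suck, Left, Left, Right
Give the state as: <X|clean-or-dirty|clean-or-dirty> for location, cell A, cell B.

t=1 Suck ⇒ <A|clean|dirty>
t=2 Suck ⇒ <A|clean|dirty>
t=3 Right ⇒ <B|clean|dirty>
t=4 Suck ⇒ <B|clean|clean>
t=5 Left ⇒ <A|clean|clean>
t=6 Left ⇒ <A|clean|clean>
t=7 Right ⇒ <B|clean|clean>

<B|clean|clean>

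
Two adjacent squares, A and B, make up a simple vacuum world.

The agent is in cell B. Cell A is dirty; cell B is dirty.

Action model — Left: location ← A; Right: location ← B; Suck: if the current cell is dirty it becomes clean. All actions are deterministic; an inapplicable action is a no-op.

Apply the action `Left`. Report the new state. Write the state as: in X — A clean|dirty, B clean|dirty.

start: in B — A dirty, B dirty
t=1 Left ⇒ in A — A dirty, B dirty

in A — A dirty, B dirty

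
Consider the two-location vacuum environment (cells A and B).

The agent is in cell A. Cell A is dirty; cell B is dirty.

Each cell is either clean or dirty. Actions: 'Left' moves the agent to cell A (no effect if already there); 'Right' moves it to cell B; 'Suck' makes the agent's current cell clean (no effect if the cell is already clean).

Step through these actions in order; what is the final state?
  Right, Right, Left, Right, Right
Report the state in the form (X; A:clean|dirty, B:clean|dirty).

1. Right → (B; A:dirty, B:dirty)
2. Right → (B; A:dirty, B:dirty)
3. Left → (A; A:dirty, B:dirty)
4. Right → (B; A:dirty, B:dirty)
5. Right → (B; A:dirty, B:dirty)

(B; A:dirty, B:dirty)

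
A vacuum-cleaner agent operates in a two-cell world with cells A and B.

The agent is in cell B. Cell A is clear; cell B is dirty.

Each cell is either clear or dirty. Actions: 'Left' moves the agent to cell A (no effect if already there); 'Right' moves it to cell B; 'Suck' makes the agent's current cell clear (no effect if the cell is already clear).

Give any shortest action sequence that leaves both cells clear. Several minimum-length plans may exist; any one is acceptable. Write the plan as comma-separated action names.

Suck

[1] after Suck: in B — A clear, B clear
min 1: B is dirty, one Suck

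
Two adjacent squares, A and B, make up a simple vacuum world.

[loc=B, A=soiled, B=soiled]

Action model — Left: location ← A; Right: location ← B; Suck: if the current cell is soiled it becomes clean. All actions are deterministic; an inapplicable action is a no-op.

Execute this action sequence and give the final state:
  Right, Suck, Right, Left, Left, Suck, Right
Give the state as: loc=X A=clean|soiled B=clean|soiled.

loc=B A=clean B=clean

1. Right → loc=B A=soiled B=soiled
2. Suck → loc=B A=soiled B=clean
3. Right → loc=B A=soiled B=clean
4. Left → loc=A A=soiled B=clean
5. Left → loc=A A=soiled B=clean
6. Suck → loc=A A=clean B=clean
7. Right → loc=B A=clean B=clean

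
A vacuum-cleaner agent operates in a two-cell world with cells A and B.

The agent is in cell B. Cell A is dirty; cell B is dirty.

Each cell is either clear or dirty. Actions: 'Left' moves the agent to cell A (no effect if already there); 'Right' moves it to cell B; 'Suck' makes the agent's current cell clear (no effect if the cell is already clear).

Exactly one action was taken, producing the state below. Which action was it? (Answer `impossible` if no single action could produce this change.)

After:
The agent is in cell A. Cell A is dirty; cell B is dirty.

Left

try  Left: in A — A dirty, B dirty  ← match
try Right: in B — A dirty, B dirty
try  Suck: in B — A dirty, B clear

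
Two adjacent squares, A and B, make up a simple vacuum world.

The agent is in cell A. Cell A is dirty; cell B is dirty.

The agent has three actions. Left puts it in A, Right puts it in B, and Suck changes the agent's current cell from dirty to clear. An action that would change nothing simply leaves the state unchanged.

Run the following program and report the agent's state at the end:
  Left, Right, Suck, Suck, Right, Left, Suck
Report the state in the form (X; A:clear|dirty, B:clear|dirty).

Left (#1): (A; A:dirty, B:dirty)
Right (#2): (B; A:dirty, B:dirty)
Suck (#3): (B; A:dirty, B:clear)
Suck (#4): (B; A:dirty, B:clear)
Right (#5): (B; A:dirty, B:clear)
Left (#6): (A; A:dirty, B:clear)
Suck (#7): (A; A:clear, B:clear)

(A; A:clear, B:clear)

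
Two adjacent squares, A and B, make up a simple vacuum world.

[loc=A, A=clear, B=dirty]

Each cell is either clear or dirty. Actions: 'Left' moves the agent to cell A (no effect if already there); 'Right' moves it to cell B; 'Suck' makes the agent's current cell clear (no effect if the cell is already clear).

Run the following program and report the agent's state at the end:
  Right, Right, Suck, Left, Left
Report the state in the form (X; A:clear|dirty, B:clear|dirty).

step 1/5 (Right): (B; A:clear, B:dirty)
step 2/5 (Right): (B; A:clear, B:dirty)
step 3/5 (Suck): (B; A:clear, B:clear)
step 4/5 (Left): (A; A:clear, B:clear)
step 5/5 (Left): (A; A:clear, B:clear)

(A; A:clear, B:clear)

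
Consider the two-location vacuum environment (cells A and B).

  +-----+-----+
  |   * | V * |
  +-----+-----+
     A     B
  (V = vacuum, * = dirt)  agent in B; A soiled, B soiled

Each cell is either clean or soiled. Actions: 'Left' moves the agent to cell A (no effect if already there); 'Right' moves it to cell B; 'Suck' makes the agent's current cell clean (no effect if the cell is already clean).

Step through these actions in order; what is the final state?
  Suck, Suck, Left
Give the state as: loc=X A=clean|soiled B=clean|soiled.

step 1/3 (Suck): loc=B A=soiled B=clean
step 2/3 (Suck): loc=B A=soiled B=clean
step 3/3 (Left): loc=A A=soiled B=clean

loc=A A=soiled B=clean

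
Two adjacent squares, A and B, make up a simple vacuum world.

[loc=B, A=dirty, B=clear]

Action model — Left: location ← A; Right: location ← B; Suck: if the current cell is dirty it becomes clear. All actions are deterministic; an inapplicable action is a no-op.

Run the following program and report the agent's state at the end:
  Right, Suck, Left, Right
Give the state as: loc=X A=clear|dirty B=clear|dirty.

t=1 Right ⇒ loc=B A=dirty B=clear
t=2 Suck ⇒ loc=B A=dirty B=clear
t=3 Left ⇒ loc=A A=dirty B=clear
t=4 Right ⇒ loc=B A=dirty B=clear

loc=B A=dirty B=clear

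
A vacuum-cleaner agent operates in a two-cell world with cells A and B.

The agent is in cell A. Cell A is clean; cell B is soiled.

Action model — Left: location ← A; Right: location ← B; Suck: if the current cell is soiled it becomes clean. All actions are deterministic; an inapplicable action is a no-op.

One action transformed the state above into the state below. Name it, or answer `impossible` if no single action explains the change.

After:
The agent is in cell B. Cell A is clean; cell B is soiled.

try  Left: (A; A:clean, B:soiled)
try Right: (B; A:clean, B:soiled)  ← match
try  Suck: (A; A:clean, B:soiled)

Right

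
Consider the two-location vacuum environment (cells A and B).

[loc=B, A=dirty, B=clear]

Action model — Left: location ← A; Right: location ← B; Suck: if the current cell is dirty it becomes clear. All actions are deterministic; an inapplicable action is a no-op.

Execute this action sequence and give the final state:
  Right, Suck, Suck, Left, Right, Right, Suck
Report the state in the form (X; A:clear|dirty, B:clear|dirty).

Right (#1): (B; A:dirty, B:clear)
Suck (#2): (B; A:dirty, B:clear)
Suck (#3): (B; A:dirty, B:clear)
Left (#4): (A; A:dirty, B:clear)
Right (#5): (B; A:dirty, B:clear)
Right (#6): (B; A:dirty, B:clear)
Suck (#7): (B; A:dirty, B:clear)

(B; A:dirty, B:clear)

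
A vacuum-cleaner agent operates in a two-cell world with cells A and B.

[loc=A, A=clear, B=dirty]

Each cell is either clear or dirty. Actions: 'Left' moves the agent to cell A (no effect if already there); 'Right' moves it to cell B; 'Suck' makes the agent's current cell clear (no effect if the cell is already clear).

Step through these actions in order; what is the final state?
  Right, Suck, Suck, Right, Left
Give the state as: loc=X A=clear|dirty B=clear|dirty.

1) do Right; now loc=B A=clear B=dirty
2) do Suck; now loc=B A=clear B=clear
3) do Suck; now loc=B A=clear B=clear
4) do Right; now loc=B A=clear B=clear
5) do Left; now loc=A A=clear B=clear

loc=A A=clear B=clear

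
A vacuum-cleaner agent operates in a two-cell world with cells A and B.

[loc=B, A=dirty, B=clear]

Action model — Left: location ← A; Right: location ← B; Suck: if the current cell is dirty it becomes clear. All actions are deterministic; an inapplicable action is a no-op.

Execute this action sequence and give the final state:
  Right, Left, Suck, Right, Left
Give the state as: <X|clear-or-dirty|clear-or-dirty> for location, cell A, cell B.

<A|clear|clear>

1. Right → <B|dirty|clear>
2. Left → <A|dirty|clear>
3. Suck → <A|clear|clear>
4. Right → <B|clear|clear>
5. Left → <A|clear|clear>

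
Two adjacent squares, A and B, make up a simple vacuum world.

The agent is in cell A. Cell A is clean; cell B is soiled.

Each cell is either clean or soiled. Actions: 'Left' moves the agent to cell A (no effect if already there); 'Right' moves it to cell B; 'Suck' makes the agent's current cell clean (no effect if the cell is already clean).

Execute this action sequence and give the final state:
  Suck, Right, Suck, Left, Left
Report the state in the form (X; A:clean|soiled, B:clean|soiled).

1) do Suck; now (A; A:clean, B:soiled)
2) do Right; now (B; A:clean, B:soiled)
3) do Suck; now (B; A:clean, B:clean)
4) do Left; now (A; A:clean, B:clean)
5) do Left; now (A; A:clean, B:clean)

(A; A:clean, B:clean)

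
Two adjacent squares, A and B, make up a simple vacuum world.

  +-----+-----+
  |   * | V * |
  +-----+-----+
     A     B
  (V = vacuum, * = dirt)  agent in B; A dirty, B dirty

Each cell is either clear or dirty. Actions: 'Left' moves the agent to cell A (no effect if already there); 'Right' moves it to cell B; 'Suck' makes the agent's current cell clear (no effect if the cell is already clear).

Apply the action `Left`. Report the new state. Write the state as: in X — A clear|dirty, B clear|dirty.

in A — A dirty, B dirty

start: in B — A dirty, B dirty
1) do Left; now in A — A dirty, B dirty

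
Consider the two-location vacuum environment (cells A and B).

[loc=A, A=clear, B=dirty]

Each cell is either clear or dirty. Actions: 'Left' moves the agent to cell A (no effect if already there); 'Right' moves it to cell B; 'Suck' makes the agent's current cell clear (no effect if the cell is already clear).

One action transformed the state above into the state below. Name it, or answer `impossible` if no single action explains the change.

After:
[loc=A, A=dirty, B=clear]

impossible

try  Left: (A; A:clear, B:dirty)
try Right: (B; A:clear, B:dirty)
try  Suck: (A; A:clear, B:dirty)
no single action produces the after-state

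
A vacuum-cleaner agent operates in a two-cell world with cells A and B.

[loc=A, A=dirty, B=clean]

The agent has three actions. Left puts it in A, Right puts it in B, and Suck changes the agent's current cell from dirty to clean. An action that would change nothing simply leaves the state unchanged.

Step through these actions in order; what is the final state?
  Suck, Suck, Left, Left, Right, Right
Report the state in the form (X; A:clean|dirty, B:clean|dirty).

(B; A:clean, B:clean)

t=1 Suck ⇒ (A; A:clean, B:clean)
t=2 Suck ⇒ (A; A:clean, B:clean)
t=3 Left ⇒ (A; A:clean, B:clean)
t=4 Left ⇒ (A; A:clean, B:clean)
t=5 Right ⇒ (B; A:clean, B:clean)
t=6 Right ⇒ (B; A:clean, B:clean)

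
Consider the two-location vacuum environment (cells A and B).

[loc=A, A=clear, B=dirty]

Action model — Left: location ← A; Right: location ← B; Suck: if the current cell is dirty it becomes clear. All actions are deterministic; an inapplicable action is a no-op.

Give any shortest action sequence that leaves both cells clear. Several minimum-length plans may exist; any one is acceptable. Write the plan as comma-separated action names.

Right (#1): in B — A clear, B dirty
Suck (#2): in B — A clear, B clear
min 2: go B then Suck

Right, Suck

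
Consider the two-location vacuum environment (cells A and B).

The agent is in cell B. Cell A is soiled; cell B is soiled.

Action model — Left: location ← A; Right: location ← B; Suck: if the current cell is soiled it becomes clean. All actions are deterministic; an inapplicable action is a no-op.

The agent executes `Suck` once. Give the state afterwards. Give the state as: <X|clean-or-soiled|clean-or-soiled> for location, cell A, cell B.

<B|soiled|clean>

start: <B|soiled|soiled>
t=1 Suck ⇒ <B|soiled|clean>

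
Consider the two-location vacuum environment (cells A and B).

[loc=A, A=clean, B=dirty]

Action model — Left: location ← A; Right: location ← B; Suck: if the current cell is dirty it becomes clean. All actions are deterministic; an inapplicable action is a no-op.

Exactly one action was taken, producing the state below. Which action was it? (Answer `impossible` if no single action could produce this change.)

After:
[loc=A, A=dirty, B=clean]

impossible

try  Left: <A|clean|dirty>
try Right: <B|clean|dirty>
try  Suck: <A|clean|dirty>
no single action produces the after-state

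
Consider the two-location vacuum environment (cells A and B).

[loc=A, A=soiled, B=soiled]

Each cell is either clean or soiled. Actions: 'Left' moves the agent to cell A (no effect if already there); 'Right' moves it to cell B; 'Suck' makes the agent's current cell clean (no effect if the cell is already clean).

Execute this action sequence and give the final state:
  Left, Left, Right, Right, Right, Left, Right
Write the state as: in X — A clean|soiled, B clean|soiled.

Left (#1): in A — A soiled, B soiled
Left (#2): in A — A soiled, B soiled
Right (#3): in B — A soiled, B soiled
Right (#4): in B — A soiled, B soiled
Right (#5): in B — A soiled, B soiled
Left (#6): in A — A soiled, B soiled
Right (#7): in B — A soiled, B soiled

in B — A soiled, B soiled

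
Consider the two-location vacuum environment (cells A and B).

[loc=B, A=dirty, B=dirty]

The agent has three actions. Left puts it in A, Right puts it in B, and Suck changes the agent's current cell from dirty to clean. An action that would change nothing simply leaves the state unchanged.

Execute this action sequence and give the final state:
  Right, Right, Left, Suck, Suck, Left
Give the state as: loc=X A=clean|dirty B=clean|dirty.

loc=A A=clean B=dirty

Right (#1): loc=B A=dirty B=dirty
Right (#2): loc=B A=dirty B=dirty
Left (#3): loc=A A=dirty B=dirty
Suck (#4): loc=A A=clean B=dirty
Suck (#5): loc=A A=clean B=dirty
Left (#6): loc=A A=clean B=dirty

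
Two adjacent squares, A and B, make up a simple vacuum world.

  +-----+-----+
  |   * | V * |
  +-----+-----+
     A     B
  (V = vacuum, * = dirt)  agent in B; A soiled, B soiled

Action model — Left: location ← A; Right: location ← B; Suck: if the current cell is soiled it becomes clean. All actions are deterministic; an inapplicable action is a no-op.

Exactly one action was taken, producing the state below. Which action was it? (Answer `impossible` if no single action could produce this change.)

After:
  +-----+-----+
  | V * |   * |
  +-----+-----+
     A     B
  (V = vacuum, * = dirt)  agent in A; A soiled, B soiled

Left

try  Left: loc=A A=soiled B=soiled  ← match
try Right: loc=B A=soiled B=soiled
try  Suck: loc=B A=soiled B=clean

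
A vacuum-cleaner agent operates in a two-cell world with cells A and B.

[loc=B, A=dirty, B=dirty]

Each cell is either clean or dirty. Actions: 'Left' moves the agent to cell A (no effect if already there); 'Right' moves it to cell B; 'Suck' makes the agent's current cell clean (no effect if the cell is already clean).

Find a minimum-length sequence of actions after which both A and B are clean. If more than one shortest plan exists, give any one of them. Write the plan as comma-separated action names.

t=1 Suck ⇒ in B — A dirty, B clean
t=2 Left ⇒ in A — A dirty, B clean
t=3 Suck ⇒ in A — A clean, B clean
min 3: Suck B + move + Suck A

Suck, Left, Suck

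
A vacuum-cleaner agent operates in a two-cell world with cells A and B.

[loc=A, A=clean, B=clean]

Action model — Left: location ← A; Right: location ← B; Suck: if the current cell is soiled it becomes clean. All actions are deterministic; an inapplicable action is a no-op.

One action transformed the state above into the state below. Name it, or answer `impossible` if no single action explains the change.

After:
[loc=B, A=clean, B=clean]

try  Left: <A|clean|clean>
try Right: <B|clean|clean>  ← match
try  Suck: <A|clean|clean>

Right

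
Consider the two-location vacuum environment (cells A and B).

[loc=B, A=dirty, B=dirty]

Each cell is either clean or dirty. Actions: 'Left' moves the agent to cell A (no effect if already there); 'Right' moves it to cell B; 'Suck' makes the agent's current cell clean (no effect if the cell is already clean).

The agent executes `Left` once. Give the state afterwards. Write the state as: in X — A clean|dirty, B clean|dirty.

in A — A dirty, B dirty

start: in B — A dirty, B dirty
Left (#1): in A — A dirty, B dirty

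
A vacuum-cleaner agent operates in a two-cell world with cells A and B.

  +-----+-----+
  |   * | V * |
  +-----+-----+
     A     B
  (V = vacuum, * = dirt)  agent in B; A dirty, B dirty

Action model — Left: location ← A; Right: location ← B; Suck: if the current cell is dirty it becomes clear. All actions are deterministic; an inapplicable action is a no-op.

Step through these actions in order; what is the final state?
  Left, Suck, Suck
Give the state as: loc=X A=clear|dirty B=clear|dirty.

1) do Left; now loc=A A=dirty B=dirty
2) do Suck; now loc=A A=clear B=dirty
3) do Suck; now loc=A A=clear B=dirty

loc=A A=clear B=dirty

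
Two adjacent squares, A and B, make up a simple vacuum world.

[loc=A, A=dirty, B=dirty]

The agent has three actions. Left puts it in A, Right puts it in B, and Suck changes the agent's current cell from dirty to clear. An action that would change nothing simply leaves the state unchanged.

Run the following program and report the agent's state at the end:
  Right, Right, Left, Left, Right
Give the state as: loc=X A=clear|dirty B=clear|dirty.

loc=B A=dirty B=dirty

Right (#1): loc=B A=dirty B=dirty
Right (#2): loc=B A=dirty B=dirty
Left (#3): loc=A A=dirty B=dirty
Left (#4): loc=A A=dirty B=dirty
Right (#5): loc=B A=dirty B=dirty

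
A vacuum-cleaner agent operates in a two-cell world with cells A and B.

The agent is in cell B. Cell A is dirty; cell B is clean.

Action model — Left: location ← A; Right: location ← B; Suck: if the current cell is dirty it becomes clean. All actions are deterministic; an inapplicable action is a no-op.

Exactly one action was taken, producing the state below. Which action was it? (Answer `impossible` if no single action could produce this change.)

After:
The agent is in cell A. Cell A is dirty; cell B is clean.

try  Left: (A; A:dirty, B:clean)  ← match
try Right: (B; A:dirty, B:clean)
try  Suck: (B; A:dirty, B:clean)

Left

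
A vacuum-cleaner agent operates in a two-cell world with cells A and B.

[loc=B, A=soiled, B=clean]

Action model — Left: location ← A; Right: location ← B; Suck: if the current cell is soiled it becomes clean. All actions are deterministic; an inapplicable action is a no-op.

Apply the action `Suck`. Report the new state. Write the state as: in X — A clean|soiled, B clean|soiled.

in B — A soiled, B clean

start: in B — A soiled, B clean
1) do Suck; now in B — A soiled, B clean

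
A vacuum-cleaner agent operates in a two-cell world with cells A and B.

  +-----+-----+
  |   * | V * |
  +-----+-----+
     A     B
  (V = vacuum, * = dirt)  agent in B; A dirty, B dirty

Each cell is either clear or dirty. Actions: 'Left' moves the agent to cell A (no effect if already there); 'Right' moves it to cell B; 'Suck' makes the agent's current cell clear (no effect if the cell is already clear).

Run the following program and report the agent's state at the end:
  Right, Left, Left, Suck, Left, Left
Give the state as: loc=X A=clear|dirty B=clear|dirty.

loc=A A=clear B=dirty

t=1 Right ⇒ loc=B A=dirty B=dirty
t=2 Left ⇒ loc=A A=dirty B=dirty
t=3 Left ⇒ loc=A A=dirty B=dirty
t=4 Suck ⇒ loc=A A=clear B=dirty
t=5 Left ⇒ loc=A A=clear B=dirty
t=6 Left ⇒ loc=A A=clear B=dirty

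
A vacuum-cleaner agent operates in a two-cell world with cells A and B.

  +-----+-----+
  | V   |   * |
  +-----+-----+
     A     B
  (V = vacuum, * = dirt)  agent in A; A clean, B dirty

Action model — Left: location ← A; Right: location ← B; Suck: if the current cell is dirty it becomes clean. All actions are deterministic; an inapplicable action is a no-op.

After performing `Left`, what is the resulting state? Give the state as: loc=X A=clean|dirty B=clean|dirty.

start: loc=A A=clean B=dirty
t=1 Left ⇒ loc=A A=clean B=dirty

loc=A A=clean B=dirty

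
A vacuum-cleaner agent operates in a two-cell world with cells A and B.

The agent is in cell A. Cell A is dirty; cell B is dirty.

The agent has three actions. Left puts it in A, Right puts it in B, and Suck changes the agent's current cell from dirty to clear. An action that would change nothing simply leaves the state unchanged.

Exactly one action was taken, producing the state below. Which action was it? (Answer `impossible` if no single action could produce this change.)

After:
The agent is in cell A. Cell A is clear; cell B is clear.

try  Left: (A; A:dirty, B:dirty)
try Right: (B; A:dirty, B:dirty)
try  Suck: (A; A:clear, B:dirty)
no single action produces the after-state

impossible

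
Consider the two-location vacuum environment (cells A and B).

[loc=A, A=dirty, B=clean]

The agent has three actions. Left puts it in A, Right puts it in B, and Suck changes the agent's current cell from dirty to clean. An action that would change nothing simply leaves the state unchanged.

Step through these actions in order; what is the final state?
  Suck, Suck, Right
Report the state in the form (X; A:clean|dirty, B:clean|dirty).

(B; A:clean, B:clean)

Suck (#1): (A; A:clean, B:clean)
Suck (#2): (A; A:clean, B:clean)
Right (#3): (B; A:clean, B:clean)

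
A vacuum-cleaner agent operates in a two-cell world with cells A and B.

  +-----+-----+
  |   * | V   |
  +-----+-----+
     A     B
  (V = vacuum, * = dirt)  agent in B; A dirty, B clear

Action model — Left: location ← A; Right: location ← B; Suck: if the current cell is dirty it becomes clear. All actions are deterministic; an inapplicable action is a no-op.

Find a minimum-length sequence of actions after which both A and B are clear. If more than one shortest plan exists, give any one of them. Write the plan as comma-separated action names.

Left, Suck

1. Left → loc=A A=dirty B=clear
2. Suck → loc=A A=clear B=clear
min 2: go A then Suck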